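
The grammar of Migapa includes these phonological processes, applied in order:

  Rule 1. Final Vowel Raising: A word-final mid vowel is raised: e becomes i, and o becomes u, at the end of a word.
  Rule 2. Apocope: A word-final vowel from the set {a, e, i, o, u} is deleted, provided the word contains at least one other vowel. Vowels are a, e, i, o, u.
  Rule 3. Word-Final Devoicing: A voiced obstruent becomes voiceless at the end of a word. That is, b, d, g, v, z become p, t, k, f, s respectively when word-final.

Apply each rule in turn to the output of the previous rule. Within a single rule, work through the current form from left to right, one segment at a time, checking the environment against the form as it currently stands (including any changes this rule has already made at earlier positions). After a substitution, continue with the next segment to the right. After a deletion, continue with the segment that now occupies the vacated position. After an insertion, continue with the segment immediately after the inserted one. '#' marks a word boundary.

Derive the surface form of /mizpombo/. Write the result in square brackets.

Rule 1 Final Vowel Raising: [mizpombo] → [mizpombu]
Rule 2 Apocope: [mizpombu] → [mizpomb]
Rule 3 Word-Final Devoicing: [mizpomb] → [mizpomp]

[mizpomp]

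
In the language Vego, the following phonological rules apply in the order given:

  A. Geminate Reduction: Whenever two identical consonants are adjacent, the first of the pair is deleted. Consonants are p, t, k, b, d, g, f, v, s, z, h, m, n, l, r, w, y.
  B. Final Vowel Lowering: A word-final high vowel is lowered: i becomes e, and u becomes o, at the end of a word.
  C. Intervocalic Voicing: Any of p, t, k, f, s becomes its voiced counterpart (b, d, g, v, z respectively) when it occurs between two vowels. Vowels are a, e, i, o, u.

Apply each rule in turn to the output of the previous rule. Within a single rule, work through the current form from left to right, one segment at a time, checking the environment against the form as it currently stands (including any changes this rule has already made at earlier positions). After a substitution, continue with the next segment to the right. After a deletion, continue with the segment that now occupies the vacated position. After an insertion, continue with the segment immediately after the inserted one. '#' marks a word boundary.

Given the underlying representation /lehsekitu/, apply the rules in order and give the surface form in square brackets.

[lehsegido]

A Geminate Reduction: no change — [lehsekitu]
B Final Vowel Lowering: [lehsekitu] → [lehsekito]
C Intervocalic Voicing: [lehsekito] → [lehsegido]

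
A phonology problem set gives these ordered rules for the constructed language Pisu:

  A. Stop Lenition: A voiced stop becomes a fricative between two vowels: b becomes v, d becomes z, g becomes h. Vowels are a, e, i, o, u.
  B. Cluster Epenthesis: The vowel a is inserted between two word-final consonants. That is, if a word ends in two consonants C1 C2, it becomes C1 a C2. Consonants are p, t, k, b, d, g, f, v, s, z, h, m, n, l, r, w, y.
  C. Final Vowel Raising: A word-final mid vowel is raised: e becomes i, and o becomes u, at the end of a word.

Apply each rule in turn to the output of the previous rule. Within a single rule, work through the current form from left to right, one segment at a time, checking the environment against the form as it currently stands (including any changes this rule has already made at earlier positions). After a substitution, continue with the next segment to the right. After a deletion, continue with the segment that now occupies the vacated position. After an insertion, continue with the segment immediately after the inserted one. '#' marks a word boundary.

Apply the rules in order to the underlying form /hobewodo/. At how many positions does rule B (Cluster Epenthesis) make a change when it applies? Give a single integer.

A Stop Lenition: [hobewodo] → [hovewozo]
B Cluster Epenthesis: no change — [hovewozo]
C Final Vowel Raising: [hovewozo] → [hovewozu]
Rule B changed 0 position(s).

0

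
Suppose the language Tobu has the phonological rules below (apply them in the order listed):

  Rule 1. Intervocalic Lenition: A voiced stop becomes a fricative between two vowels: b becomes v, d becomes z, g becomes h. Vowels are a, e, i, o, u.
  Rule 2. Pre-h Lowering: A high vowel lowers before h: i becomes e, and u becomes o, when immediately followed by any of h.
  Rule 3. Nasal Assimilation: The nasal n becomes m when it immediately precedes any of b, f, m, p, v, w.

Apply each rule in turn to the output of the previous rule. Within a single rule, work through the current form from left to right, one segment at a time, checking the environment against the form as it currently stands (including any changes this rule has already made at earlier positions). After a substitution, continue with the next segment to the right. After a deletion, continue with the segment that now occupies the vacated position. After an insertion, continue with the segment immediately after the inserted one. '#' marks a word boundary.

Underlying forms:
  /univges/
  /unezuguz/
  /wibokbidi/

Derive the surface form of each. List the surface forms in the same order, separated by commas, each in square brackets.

/univges/:
  Rule 1 Intervocalic Lenition: no change — [univges]
  Rule 2 Pre-h Lowering: no change — [univges]
  Rule 3 Nasal Assimilation: no change — [univges]
/unezuguz/:
  Rule 1 Intervocalic Lenition: [unezuguz] → [unezuhuz]
  Rule 2 Pre-h Lowering: [unezuhuz] → [unezohuz]
  Rule 3 Nasal Assimilation: no change — [unezohuz]
/wibokbidi/:
  Rule 1 Intervocalic Lenition: [wibokbidi] → [wivokbizi]
  Rule 2 Pre-h Lowering: no change — [wivokbizi]
  Rule 3 Nasal Assimilation: no change — [wivokbizi]

[univges], [unezohuz], [wivokbizi]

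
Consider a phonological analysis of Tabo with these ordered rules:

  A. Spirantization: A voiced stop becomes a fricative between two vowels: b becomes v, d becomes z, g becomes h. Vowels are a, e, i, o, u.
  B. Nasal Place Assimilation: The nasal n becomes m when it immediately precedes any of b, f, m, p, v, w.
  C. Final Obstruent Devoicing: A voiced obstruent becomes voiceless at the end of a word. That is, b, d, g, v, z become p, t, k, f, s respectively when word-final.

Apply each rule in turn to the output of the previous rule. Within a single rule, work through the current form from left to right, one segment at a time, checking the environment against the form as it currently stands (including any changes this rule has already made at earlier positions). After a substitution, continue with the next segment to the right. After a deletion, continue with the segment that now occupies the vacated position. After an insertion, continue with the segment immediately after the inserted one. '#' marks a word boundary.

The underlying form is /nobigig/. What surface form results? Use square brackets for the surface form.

[novihik]

A Spirantization: [nobigig] → [novihig]
B Nasal Place Assimilation: no change — [novihig]
C Final Obstruent Devoicing: [novihig] → [novihik]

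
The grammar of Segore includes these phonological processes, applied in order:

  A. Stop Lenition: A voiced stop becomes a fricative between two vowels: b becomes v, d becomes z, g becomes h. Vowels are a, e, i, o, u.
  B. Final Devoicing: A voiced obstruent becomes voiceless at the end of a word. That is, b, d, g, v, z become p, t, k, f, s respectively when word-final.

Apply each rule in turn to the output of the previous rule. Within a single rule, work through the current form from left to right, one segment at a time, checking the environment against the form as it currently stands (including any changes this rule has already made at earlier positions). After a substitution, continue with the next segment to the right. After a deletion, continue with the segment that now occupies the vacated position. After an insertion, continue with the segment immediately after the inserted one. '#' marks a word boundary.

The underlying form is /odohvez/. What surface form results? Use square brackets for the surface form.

A Stop Lenition: [odohvez] → [ozohvez]
B Final Devoicing: [ozohvez] → [ozohves]

[ozohves]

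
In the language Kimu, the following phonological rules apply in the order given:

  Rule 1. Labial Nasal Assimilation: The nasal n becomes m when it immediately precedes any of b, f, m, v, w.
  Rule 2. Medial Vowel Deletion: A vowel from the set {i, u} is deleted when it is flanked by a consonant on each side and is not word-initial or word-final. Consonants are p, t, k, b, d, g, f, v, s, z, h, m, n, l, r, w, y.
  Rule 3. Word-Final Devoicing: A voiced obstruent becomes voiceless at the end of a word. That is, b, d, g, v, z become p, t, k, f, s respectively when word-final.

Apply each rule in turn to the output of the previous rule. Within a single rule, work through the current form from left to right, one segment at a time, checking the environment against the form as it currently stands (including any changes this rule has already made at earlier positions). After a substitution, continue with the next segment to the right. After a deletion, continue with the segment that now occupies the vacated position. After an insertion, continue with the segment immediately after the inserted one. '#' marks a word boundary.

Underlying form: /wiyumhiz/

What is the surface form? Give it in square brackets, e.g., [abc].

Rule 1 Labial Nasal Assimilation: no change — [wiyumhiz]
Rule 2 Medial Vowel Deletion: [wiyumhiz] → [wymhz]
Rule 3 Word-Final Devoicing: [wymhz] → [wymhs]

[wymhs]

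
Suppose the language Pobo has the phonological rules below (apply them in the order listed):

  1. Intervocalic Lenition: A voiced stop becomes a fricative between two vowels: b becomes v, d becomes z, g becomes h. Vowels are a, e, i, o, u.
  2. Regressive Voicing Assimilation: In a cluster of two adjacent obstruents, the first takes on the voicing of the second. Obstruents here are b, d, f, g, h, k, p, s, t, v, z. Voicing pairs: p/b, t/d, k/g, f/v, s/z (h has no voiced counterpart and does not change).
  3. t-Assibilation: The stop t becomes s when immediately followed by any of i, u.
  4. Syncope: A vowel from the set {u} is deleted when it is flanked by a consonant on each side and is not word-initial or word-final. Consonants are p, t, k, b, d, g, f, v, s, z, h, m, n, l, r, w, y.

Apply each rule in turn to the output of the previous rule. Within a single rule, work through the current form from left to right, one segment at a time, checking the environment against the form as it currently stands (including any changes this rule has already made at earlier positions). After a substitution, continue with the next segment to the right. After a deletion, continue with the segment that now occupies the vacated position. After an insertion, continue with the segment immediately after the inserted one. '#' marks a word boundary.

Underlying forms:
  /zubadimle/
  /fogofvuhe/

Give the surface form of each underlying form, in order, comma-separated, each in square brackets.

[zvazimle], [fohovvhe]

/zubadimle/:
  1 Intervocalic Lenition: [zubadimle] → [zuvazimle]
  2 Regressive Voicing Assimilation: no change — [zuvazimle]
  3 t-Assibilation: no change — [zuvazimle]
  4 Syncope: [zuvazimle] → [zvazimle]
/fogofvuhe/:
  1 Intervocalic Lenition: [fogofvuhe] → [fohofvuhe]
  2 Regressive Voicing Assimilation: [fohofvuhe] → [fohovvuhe]
  3 t-Assibilation: no change — [fohovvuhe]
  4 Syncope: [fohovvuhe] → [fohovvhe]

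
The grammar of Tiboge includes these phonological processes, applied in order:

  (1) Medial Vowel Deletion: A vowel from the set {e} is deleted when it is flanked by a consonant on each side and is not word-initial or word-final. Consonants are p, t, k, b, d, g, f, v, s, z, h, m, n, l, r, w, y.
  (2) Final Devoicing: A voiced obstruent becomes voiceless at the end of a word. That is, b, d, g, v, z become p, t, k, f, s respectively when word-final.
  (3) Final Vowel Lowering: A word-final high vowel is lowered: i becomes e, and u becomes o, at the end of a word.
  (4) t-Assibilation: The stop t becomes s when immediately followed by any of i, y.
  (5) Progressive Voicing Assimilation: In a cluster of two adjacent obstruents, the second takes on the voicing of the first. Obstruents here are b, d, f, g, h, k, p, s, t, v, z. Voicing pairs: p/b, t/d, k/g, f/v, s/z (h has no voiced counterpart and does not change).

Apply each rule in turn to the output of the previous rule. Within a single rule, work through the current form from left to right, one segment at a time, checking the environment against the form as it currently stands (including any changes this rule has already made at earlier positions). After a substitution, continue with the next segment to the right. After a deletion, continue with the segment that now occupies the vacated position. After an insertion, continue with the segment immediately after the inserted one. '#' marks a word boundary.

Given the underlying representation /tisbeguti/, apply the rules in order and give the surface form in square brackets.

(1) Medial Vowel Deletion: [tisbeguti] → [tisbguti]
(2) Final Devoicing: no change — [tisbguti]
(3) Final Vowel Lowering: [tisbguti] → [tisbgute]
(4) t-Assibilation: [tisbgute] → [sisbgute]
(5) Progressive Voicing Assimilation: [sisbgute] → [sispkute]

[sispkute]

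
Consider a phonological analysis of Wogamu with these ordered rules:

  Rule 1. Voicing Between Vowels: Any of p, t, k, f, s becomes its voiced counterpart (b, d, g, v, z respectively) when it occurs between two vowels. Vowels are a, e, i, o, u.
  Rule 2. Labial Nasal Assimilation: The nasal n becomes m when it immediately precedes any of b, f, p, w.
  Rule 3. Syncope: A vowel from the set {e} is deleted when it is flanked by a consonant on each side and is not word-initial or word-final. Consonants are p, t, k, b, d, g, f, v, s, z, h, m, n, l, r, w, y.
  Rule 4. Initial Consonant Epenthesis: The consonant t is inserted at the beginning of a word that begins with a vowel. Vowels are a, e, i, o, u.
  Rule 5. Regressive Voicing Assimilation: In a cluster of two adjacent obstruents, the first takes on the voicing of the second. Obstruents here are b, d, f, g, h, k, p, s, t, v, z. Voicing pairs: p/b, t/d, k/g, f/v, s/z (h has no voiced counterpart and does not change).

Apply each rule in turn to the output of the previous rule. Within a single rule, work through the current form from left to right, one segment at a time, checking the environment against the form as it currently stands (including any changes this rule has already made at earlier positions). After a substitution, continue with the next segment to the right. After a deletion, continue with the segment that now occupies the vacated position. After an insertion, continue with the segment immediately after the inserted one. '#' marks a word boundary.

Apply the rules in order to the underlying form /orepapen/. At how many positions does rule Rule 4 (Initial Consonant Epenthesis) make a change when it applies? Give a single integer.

Rule 1 Voicing Between Vowels: [orepapen] → [orebaben]
Rule 2 Labial Nasal Assimilation: no change — [orebaben]
Rule 3 Syncope: [orebaben] → [orbabn]
Rule 4 Initial Consonant Epenthesis: [orbabn] → [torbabn]
Rule 5 Regressive Voicing Assimilation: no change — [torbabn]
Rule Rule 4 changed 1 position(s).

1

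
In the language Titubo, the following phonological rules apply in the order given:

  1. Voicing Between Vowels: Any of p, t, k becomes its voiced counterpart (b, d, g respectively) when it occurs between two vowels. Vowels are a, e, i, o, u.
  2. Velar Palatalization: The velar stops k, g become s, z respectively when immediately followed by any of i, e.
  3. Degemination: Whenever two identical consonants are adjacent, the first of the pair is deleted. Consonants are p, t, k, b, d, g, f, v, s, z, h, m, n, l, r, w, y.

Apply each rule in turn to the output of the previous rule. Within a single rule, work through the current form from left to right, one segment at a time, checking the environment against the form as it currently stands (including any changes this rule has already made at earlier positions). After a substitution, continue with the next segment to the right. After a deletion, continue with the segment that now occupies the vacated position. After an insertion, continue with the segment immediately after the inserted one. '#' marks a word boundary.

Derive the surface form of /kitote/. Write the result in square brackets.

[sidode]

1 Voicing Between Vowels: [kitote] → [kidode]
2 Velar Palatalization: [kidode] → [sidode]
3 Degemination: no change — [sidode]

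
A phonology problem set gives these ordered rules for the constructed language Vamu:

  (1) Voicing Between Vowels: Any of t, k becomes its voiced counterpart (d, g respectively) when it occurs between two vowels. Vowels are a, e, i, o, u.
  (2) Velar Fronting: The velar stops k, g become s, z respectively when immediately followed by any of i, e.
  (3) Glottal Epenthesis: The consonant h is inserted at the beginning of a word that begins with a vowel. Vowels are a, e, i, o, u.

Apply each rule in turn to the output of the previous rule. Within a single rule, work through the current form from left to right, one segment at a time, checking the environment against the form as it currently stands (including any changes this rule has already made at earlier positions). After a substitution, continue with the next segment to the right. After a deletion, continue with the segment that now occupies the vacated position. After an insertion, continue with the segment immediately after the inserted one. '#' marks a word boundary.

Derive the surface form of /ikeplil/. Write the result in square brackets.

[hizeplil]

(1) Voicing Between Vowels: [ikeplil] → [igeplil]
(2) Velar Fronting: [igeplil] → [izeplil]
(3) Glottal Epenthesis: [izeplil] → [hizeplil]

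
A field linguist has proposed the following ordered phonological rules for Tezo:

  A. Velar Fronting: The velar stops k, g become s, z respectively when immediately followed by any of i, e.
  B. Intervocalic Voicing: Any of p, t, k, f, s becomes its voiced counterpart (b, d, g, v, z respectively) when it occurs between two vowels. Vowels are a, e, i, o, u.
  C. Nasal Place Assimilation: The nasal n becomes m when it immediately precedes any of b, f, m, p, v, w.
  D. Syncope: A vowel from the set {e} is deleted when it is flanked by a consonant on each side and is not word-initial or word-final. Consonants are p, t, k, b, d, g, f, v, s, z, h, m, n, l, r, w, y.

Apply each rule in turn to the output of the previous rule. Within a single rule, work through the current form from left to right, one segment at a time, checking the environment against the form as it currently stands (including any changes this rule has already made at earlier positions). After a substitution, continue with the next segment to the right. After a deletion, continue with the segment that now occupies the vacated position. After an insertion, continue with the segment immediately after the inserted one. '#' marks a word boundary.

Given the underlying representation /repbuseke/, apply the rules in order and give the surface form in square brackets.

[rpbuzze]

A Velar Fronting: [repbuseke] → [repbusese]
B Intervocalic Voicing: [repbusese] → [repbuzeze]
C Nasal Place Assimilation: no change — [repbuzeze]
D Syncope: [repbuzeze] → [rpbuzze]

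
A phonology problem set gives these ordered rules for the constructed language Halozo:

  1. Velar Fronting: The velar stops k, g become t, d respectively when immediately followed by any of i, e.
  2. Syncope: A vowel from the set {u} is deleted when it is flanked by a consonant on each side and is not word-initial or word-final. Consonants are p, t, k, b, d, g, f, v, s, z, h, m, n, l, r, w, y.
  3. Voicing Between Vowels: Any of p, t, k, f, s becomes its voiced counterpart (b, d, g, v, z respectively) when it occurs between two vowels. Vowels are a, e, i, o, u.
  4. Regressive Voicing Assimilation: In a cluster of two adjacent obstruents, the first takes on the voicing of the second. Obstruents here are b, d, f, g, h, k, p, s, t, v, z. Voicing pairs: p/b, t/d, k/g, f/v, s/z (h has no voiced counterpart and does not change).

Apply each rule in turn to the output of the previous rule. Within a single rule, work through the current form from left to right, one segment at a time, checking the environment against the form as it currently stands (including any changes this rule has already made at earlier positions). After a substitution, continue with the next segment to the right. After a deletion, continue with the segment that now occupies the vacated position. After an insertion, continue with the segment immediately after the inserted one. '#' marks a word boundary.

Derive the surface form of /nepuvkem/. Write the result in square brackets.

[nebftem]

1 Velar Fronting: [nepuvkem] → [nepuvtem]
2 Syncope: [nepuvtem] → [nepvtem]
3 Voicing Between Vowels: no change — [nepvtem]
4 Regressive Voicing Assimilation: [nepvtem] → [nebftem]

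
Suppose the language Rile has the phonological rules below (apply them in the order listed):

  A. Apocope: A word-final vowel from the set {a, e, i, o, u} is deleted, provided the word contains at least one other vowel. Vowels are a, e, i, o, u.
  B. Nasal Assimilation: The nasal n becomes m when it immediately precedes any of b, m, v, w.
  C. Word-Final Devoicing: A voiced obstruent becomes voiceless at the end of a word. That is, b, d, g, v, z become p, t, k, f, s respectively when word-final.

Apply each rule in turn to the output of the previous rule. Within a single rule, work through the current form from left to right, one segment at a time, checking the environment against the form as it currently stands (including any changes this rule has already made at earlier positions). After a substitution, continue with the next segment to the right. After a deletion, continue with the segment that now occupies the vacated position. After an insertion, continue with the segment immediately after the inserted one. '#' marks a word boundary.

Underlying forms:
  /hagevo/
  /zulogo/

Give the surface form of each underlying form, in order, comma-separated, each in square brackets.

[hagef], [zulok]

/hagevo/:
  A Apocope: [hagevo] → [hagev]
  B Nasal Assimilation: no change — [hagev]
  C Word-Final Devoicing: [hagev] → [hagef]
/zulogo/:
  A Apocope: [zulogo] → [zulog]
  B Nasal Assimilation: no change — [zulog]
  C Word-Final Devoicing: [zulog] → [zulok]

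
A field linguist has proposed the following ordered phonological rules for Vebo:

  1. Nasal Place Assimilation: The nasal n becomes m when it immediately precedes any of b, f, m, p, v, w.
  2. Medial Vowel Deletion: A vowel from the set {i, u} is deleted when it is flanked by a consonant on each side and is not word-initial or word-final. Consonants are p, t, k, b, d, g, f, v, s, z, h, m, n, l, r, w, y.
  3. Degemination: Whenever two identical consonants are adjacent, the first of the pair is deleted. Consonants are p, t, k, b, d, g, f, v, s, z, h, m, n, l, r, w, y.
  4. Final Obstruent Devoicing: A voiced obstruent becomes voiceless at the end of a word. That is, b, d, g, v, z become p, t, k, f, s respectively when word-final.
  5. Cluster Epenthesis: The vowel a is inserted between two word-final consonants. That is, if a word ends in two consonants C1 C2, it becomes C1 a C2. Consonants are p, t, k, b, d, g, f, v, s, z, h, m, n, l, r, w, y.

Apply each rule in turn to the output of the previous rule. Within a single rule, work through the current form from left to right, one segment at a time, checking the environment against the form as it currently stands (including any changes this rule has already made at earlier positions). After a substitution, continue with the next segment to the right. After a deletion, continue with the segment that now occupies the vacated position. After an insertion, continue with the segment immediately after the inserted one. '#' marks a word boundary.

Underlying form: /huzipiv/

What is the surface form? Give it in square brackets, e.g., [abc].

1 Nasal Place Assimilation: no change — [huzipiv]
2 Medial Vowel Deletion: [huzipiv] → [hzpv]
3 Degemination: no change — [hzpv]
4 Final Obstruent Devoicing: [hzpv] → [hzpf]
5 Cluster Epenthesis: [hzpf] → [hzpaf]

[hzpaf]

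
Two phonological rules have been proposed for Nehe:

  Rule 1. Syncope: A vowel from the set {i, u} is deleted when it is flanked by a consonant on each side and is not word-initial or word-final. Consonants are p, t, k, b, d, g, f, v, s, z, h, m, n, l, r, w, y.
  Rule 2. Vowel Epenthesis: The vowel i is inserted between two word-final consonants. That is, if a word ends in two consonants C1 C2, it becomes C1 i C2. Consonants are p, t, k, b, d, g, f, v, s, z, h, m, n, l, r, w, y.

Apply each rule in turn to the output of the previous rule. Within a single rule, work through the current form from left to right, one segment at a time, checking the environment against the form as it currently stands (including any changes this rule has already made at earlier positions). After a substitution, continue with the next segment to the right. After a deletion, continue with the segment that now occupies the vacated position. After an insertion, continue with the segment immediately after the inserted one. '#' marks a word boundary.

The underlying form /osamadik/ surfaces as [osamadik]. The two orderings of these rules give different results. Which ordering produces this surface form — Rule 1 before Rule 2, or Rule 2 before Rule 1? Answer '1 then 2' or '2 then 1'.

Order 1 then 2:
  1 Syncope: [osamadik] → [osamadk]
  2 Vowel Epenthesis: [osamadk] → [osamadik]
  result: [osamadik]
Order 2 then 1:
  2 Vowel Epenthesis: no change — [osamadik]
  1 Syncope: [osamadik] → [osamadk]
  result: [osamadk]

1 then 2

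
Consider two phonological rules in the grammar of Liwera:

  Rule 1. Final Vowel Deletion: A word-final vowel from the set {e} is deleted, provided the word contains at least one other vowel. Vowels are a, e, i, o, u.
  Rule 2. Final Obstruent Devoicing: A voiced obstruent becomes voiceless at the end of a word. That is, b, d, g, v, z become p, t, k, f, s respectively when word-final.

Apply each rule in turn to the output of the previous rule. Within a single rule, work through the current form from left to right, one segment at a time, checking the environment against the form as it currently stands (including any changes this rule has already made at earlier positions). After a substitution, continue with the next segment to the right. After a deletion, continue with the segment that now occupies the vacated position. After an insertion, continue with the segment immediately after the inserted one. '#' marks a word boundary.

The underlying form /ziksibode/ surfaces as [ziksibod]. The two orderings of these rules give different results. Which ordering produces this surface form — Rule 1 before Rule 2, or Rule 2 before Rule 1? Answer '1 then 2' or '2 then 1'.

2 then 1

Order 1 then 2:
  1 Final Vowel Deletion: [ziksibode] → [ziksibod]
  2 Final Obstruent Devoicing: [ziksibod] → [ziksibot]
  result: [ziksibot]
Order 2 then 1:
  2 Final Obstruent Devoicing: no change — [ziksibode]
  1 Final Vowel Deletion: [ziksibode] → [ziksibod]
  result: [ziksibod]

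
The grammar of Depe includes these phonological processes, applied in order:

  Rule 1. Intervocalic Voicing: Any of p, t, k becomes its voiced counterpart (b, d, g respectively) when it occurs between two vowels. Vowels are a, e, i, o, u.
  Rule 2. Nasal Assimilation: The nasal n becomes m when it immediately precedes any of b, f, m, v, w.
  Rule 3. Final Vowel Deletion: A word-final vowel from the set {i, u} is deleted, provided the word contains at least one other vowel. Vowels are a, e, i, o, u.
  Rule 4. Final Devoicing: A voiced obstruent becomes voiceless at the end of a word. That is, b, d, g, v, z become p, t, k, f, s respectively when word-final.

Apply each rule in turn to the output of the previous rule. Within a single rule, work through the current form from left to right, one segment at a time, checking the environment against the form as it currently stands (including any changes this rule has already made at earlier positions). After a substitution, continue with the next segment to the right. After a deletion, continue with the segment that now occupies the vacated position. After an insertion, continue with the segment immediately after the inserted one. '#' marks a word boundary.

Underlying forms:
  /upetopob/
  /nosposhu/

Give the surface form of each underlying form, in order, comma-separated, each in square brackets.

/upetopob/:
  Rule 1 Intervocalic Voicing: [upetopob] → [ubedobob]
  Rule 2 Nasal Assimilation: no change — [ubedobob]
  Rule 3 Final Vowel Deletion: no change — [ubedobob]
  Rule 4 Final Devoicing: [ubedobob] → [ubedobop]
/nosposhu/:
  Rule 1 Intervocalic Voicing: no change — [nosposhu]
  Rule 2 Nasal Assimilation: no change — [nosposhu]
  Rule 3 Final Vowel Deletion: [nosposhu] → [nosposh]
  Rule 4 Final Devoicing: no change — [nosposh]

[ubedobop], [nosposh]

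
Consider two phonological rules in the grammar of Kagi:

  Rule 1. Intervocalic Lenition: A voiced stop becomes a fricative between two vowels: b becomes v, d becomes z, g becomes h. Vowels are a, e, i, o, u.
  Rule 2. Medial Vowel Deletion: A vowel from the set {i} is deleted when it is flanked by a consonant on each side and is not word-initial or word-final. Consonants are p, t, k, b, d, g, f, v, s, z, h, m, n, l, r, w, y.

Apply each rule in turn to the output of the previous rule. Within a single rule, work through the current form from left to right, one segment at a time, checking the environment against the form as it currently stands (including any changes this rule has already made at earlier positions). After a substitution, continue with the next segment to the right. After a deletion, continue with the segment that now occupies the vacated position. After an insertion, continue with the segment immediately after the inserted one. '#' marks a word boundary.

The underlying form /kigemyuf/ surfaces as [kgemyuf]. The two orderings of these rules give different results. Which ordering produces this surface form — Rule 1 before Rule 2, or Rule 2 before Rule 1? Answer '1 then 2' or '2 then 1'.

2 then 1

Order 1 then 2:
  1 Intervocalic Lenition: [kigemyuf] → [kihemyuf]
  2 Medial Vowel Deletion: [kihemyuf] → [khemyuf]
  result: [khemyuf]
Order 2 then 1:
  2 Medial Vowel Deletion: [kigemyuf] → [kgemyuf]
  1 Intervocalic Lenition: no change — [kgemyuf]
  result: [kgemyuf]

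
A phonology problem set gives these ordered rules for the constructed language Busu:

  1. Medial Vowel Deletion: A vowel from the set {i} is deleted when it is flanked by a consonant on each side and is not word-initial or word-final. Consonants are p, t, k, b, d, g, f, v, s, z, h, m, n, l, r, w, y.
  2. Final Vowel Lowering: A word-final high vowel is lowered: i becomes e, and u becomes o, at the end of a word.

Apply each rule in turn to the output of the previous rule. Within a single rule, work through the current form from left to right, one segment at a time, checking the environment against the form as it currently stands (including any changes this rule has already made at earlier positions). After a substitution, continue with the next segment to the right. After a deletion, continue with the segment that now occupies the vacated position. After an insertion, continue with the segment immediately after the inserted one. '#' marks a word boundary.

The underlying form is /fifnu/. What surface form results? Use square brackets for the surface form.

1 Medial Vowel Deletion: [fifnu] → [ffnu]
2 Final Vowel Lowering: [ffnu] → [ffno]

[ffno]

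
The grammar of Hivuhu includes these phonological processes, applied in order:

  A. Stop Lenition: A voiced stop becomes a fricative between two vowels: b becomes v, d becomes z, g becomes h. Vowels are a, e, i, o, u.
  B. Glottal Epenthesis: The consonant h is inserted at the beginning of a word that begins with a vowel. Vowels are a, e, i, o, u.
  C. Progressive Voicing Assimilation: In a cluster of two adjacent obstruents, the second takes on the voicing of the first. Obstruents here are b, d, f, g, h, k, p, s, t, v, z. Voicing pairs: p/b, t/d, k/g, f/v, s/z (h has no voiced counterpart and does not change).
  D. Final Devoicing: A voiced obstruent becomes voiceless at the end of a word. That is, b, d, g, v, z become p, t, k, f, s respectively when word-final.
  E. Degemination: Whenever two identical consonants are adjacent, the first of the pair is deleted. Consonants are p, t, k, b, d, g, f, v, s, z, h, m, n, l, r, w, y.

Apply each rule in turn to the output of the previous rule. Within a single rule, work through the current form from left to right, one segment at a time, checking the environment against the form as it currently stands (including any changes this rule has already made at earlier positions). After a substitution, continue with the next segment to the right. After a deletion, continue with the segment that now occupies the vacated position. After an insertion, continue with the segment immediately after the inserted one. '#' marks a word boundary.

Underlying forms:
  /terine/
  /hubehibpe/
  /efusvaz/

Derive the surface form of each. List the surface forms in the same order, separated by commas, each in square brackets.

[terine], [huvehibe], [hefusfas]

/terine/:
  A Stop Lenition: no change — [terine]
  B Glottal Epenthesis: no change — [terine]
  C Progressive Voicing Assimilation: no change — [terine]
  D Final Devoicing: no change — [terine]
  E Degemination: no change — [terine]
/hubehibpe/:
  A Stop Lenition: [hubehibpe] → [huvehibpe]
  B Glottal Epenthesis: no change — [huvehibpe]
  C Progressive Voicing Assimilation: [huvehibpe] → [huvehibbe]
  D Final Devoicing: no change — [huvehibbe]
  E Degemination: [huvehibbe] → [huvehibe]
/efusvaz/:
  A Stop Lenition: no change — [efusvaz]
  B Glottal Epenthesis: [efusvaz] → [hefusvaz]
  C Progressive Voicing Assimilation: [hefusvaz] → [hefusfaz]
  D Final Devoicing: [hefusfaz] → [hefusfas]
  E Degemination: no change — [hefusfas]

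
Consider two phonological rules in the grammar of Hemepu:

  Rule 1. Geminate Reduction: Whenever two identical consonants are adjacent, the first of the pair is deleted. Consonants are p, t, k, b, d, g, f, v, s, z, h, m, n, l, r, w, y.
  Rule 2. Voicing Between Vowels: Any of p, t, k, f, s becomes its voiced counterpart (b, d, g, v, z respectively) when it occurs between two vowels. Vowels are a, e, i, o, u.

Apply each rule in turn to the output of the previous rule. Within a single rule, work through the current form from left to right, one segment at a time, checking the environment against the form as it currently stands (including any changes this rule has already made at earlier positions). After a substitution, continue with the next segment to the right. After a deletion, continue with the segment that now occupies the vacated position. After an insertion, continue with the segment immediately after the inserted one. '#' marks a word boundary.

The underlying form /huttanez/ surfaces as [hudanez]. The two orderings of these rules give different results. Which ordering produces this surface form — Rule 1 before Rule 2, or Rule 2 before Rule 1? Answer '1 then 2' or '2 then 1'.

Order 1 then 2:
  1 Geminate Reduction: [huttanez] → [hutanez]
  2 Voicing Between Vowels: [hutanez] → [hudanez]
  result: [hudanez]
Order 2 then 1:
  2 Voicing Between Vowels: no change — [huttanez]
  1 Geminate Reduction: [huttanez] → [hutanez]
  result: [hutanez]

1 then 2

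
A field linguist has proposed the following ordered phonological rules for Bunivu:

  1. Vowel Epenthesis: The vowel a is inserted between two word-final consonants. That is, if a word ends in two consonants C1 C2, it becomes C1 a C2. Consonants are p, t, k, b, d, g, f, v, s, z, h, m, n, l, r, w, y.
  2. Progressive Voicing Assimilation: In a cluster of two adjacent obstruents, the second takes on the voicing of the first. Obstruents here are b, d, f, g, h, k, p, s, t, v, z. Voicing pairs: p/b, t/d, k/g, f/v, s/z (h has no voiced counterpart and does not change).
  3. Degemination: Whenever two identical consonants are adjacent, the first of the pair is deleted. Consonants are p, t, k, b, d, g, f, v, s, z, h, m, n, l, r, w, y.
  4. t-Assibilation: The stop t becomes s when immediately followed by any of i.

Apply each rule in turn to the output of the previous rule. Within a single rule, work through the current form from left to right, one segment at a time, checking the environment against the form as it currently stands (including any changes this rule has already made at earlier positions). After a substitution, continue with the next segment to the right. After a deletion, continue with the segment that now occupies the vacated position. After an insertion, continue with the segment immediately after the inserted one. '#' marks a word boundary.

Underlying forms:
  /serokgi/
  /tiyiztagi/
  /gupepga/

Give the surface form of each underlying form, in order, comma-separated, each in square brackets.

[seroki], [siyizdagi], [gupepka]

/serokgi/:
  1 Vowel Epenthesis: no change — [serokgi]
  2 Progressive Voicing Assimilation: [serokgi] → [serokki]
  3 Degemination: [serokki] → [seroki]
  4 t-Assibilation: no change — [seroki]
/tiyiztagi/:
  1 Vowel Epenthesis: no change — [tiyiztagi]
  2 Progressive Voicing Assimilation: [tiyiztagi] → [tiyizdagi]
  3 Degemination: no change — [tiyizdagi]
  4 t-Assibilation: [tiyizdagi] → [siyizdagi]
/gupepga/:
  1 Vowel Epenthesis: no change — [gupepga]
  2 Progressive Voicing Assimilation: [gupepga] → [gupepka]
  3 Degemination: no change — [gupepka]
  4 t-Assibilation: no change — [gupepka]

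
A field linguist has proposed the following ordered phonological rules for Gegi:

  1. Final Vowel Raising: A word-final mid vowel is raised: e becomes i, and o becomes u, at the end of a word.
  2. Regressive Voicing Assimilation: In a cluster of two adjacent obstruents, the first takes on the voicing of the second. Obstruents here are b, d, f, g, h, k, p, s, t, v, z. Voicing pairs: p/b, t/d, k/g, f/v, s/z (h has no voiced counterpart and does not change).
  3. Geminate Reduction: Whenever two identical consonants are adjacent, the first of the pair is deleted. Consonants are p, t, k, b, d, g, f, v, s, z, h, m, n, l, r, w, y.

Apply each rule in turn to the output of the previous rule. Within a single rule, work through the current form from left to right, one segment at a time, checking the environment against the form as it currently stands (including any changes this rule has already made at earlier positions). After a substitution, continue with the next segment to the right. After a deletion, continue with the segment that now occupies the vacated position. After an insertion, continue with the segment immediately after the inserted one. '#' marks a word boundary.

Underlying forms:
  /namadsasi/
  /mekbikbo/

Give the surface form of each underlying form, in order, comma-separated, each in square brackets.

/namadsasi/:
  1 Final Vowel Raising: no change — [namadsasi]
  2 Regressive Voicing Assimilation: [namadsasi] → [namatsasi]
  3 Geminate Reduction: no change — [namatsasi]
/mekbikbo/:
  1 Final Vowel Raising: [mekbikbo] → [mekbikbu]
  2 Regressive Voicing Assimilation: [mekbikbu] → [megbigbu]
  3 Geminate Reduction: no change — [megbigbu]

[namatsasi], [megbigbu]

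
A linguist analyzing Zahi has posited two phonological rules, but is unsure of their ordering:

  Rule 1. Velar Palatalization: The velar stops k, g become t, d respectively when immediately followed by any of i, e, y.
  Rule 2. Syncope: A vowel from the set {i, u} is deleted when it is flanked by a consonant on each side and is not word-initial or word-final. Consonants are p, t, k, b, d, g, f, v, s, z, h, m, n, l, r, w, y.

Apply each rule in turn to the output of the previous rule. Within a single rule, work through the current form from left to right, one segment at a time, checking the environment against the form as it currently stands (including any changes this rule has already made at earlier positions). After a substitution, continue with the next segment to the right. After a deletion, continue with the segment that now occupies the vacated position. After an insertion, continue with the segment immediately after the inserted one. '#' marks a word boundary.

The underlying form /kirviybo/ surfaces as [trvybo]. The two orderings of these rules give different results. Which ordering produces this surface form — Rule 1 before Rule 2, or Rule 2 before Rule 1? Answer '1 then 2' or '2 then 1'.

1 then 2

Order 1 then 2:
  1 Velar Palatalization: [kirviybo] → [tirviybo]
  2 Syncope: [tirviybo] → [trvybo]
  result: [trvybo]
Order 2 then 1:
  2 Syncope: [kirviybo] → [krvybo]
  1 Velar Palatalization: no change — [krvybo]
  result: [krvybo]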